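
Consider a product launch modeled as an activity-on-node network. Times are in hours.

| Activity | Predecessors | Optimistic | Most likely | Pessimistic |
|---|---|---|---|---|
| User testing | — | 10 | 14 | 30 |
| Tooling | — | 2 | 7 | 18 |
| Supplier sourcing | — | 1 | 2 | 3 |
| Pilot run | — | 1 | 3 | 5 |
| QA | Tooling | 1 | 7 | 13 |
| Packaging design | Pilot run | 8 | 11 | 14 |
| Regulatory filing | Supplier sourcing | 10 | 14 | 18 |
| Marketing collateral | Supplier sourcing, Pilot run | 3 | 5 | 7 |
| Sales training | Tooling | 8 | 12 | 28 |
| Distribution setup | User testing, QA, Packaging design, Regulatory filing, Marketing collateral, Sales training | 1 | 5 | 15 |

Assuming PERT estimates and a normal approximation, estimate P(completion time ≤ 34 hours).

0.891

te_User testing = (10 + 4·14 + 30)/6 = 96/6 = 16; σ²_User testing = ((30−10)/6)² = 11.111
te_Tooling = (2 + 4·7 + 18)/6 = 48/6 = 8; σ²_Tooling = ((18−2)/6)² = 7.111
te_Supplier sourcing = (1 + 4·2 + 3)/6 = 12/6 = 2; σ²_Supplier sourcing = ((3−1)/6)² = 0.111
te_Pilot run = (1 + 4·3 + 5)/6 = 18/6 = 3; σ²_Pilot run = ((5−1)/6)² = 0.444
te_QA = (1 + 4·7 + 13)/6 = 42/6 = 7; σ²_QA = ((13−1)/6)² = 4.000
te_Packaging design = (8 + 4·11 + 14)/6 = 66/6 = 11; σ²_Packaging design = ((14−8)/6)² = 1.000
te_Regulatory filing = (10 + 4·14 + 18)/6 = 84/6 = 14; σ²_Regulatory filing = ((18−10)/6)² = 1.778
te_Marketing collateral = (3 + 4·5 + 7)/6 = 30/6 = 5; σ²_Marketing collateral = ((7−3)/6)² = 0.444
te_Sales training = (8 + 4·12 + 28)/6 = 84/6 = 14; σ²_Sales training = ((28−8)/6)² = 11.111
te_Distribution setup = (1 + 4·5 + 15)/6 = 36/6 = 6; σ²_Distribution setup = ((15−1)/6)² = 5.444

Forward pass:
ES_User testing = 0; EF_User testing = 16
ES_Tooling = 0; EF_Tooling = 8
ES_Supplier sourcing = 0; EF_Supplier sourcing = 2
ES_Pilot run = 0; EF_Pilot run = 3
ES_QA = 8; EF_QA = 8+7 = 15
ES_Packaging design = 3; EF_Packaging design = 3+11 = 14
ES_Regulatory filing = 2; EF_Regulatory filing = 2+14 = 16
ES_Marketing collateral = max(EF_Supplier sourcing=2, EF_Pilot run=3) = 3; EF_Marketing collateral = 3+5 = 8
ES_Sales training = 8; EF_Sales training = 8+14 = 22
ES_Distribution setup = max(EF_User testing=16, EF_QA=15, EF_Packaging design=14, EF_Regulatory filing=16, EF_Marketing collateral=8, EF_Sales training=22) = 22; EF_Distribution setup = 22+6 = 28
Expected project duration μ = 28 hours. Critical path: Tooling → Sales training → Distribution setup.

Variance along critical path = 7.111 + 11.111 + 5.444 = 23.667; σ = √23.667 = 4.865 hours.
Z = (34 − 28) / 4.865 = 1.233
P(T ≤ 34) = Φ(1.233) ≈ 0.891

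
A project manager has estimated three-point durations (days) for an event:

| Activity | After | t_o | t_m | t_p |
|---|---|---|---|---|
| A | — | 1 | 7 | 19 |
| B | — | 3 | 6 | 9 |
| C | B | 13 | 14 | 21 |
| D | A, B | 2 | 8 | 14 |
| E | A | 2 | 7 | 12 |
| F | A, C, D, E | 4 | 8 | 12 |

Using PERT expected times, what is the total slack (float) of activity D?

te_A = (1 + 4·7 + 19)/6 = 48/6 = 8
te_B = (3 + 4·6 + 9)/6 = 36/6 = 6
te_C = (13 + 4·14 + 21)/6 = 90/6 = 15
te_D = (2 + 4·8 + 14)/6 = 48/6 = 8
te_E = (2 + 4·7 + 12)/6 = 42/6 = 7
te_F = (4 + 4·8 + 12)/6 = 48/6 = 8

Forward pass:
ES_A = 0; EF_A = 8
ES_B = 0; EF_B = 6
ES_C = 6; EF_C = 6+15 = 21
ES_D = max(EF_A=8, EF_B=6) = 8; EF_D = 8+8 = 16
ES_E = 8; EF_E = 8+7 = 15
ES_F = max(EF_A=8, EF_C=21, EF_D=16, EF_E=15) = 21; EF_F = 21+8 = 29
Expected project duration μ = 29 days. Critical path: B → C → F.

Backward pass:
LF_F = 29; LS_F = 29−8 = 21
LF_E = LS_F = 21; LS_E = 21−7 = 14
LF_D = LS_F = 21; LS_D = 21−8 = 13
LF_C = LS_F = 21; LS_C = 21−15 = 6
LF_B = min(LS_C=6, LS_D=13) = 6; LS_B = 6−6 = 0
LF_A = min(LS_D=13, LS_E=14, LS_F=21) = 13; LS_A = 13−8 = 5
Slack_D = LS_D − ES_D = 13 − 8 = 5

5 days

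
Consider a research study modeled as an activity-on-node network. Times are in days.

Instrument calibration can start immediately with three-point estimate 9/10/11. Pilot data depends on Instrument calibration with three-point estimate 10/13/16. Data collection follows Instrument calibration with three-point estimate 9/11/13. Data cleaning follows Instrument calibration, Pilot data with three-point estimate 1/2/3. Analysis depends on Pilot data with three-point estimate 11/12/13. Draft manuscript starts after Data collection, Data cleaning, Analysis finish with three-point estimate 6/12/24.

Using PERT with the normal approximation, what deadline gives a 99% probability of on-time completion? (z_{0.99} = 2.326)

55.4 days

te_Instrument calibration = (9 + 4·10 + 11)/6 = 60/6 = 10; σ²_Instrument calibration = ((11−9)/6)² = 0.111
te_Pilot data = (10 + 4·13 + 16)/6 = 78/6 = 13; σ²_Pilot data = ((16−10)/6)² = 1.000
te_Data collection = (9 + 4·11 + 13)/6 = 66/6 = 11; σ²_Data collection = ((13−9)/6)² = 0.444
te_Data cleaning = (1 + 4·2 + 3)/6 = 12/6 = 2; σ²_Data cleaning = ((3−1)/6)² = 0.111
te_Analysis = (11 + 4·12 + 13)/6 = 72/6 = 12; σ²_Analysis = ((13−11)/6)² = 0.111
te_Draft manuscript = (6 + 4·12 + 24)/6 = 78/6 = 13; σ²_Draft manuscript = ((24−6)/6)² = 9.000

Forward pass:
ES_Instrument calibration = 0; EF_Instrument calibration = 10
ES_Pilot data = 10; EF_Pilot data = 10+13 = 23
ES_Data collection = 10; EF_Data collection = 10+11 = 21
ES_Data cleaning = max(EF_Instrument calibration=10, EF_Pilot data=23) = 23; EF_Data cleaning = 23+2 = 25
ES_Analysis = 23; EF_Analysis = 23+12 = 35
ES_Draft manuscript = max(EF_Data collection=21, EF_Data cleaning=25, EF_Analysis=35) = 35; EF_Draft manuscript = 35+13 = 48
Expected project duration μ = 48 days. Critical path: Instrument calibration → Pilot data → Analysis → Draft manuscript.

Variance along critical path = 0.111 + 1.000 + 0.111 + 9.000 = 10.222; σ = 3.197 days.
D = μ + z·σ = 48 + 2.326·3.197 = 55.4 days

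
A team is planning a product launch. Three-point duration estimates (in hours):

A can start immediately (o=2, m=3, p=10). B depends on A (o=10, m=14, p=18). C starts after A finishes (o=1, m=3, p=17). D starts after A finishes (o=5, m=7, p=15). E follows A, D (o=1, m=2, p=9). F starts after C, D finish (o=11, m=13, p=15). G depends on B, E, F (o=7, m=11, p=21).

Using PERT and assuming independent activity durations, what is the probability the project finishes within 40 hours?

0.823

te_A = (2 + 4·3 + 10)/6 = 24/6 = 4; σ²_A = ((10−2)/6)² = 1.778
te_B = (10 + 4·14 + 18)/6 = 84/6 = 14; σ²_B = ((18−10)/6)² = 1.778
te_C = (1 + 4·3 + 17)/6 = 30/6 = 5; σ²_C = ((17−1)/6)² = 7.111
te_D = (5 + 4·7 + 15)/6 = 48/6 = 8; σ²_D = ((15−5)/6)² = 2.778
te_E = (1 + 4·2 + 9)/6 = 18/6 = 3; σ²_E = ((9−1)/6)² = 1.778
te_F = (11 + 4·13 + 15)/6 = 78/6 = 13; σ²_F = ((15−11)/6)² = 0.444
te_G = (7 + 4·11 + 21)/6 = 72/6 = 12; σ²_G = ((21−7)/6)² = 5.444

Forward pass:
ES_A = 0; EF_A = 4
ES_B = 4; EF_B = 4+14 = 18
ES_C = 4; EF_C = 4+5 = 9
ES_D = 4; EF_D = 4+8 = 12
ES_E = max(EF_A=4, EF_D=12) = 12; EF_E = 12+3 = 15
ES_F = max(EF_C=9, EF_D=12) = 12; EF_F = 12+13 = 25
ES_G = max(EF_B=18, EF_E=15, EF_F=25) = 25; EF_G = 25+12 = 37
Expected project duration μ = 37 hours. Critical path: A → D → F → G.

Variance along critical path = 1.778 + 2.778 + 0.444 + 5.444 = 10.444; σ = √10.444 = 3.232 hours.
Z = (40 − 37) / 3.232 = 0.928
P(T ≤ 40) = Φ(0.928) ≈ 0.823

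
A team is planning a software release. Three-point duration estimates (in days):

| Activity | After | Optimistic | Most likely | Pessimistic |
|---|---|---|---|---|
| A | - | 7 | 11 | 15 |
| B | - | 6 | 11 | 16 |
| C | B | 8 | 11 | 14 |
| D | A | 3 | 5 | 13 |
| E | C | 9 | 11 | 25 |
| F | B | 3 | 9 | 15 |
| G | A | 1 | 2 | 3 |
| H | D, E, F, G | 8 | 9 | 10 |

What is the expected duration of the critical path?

te_A = (7 + 4·11 + 15)/6 = 66/6 = 11
te_B = (6 + 4·11 + 16)/6 = 66/6 = 11
te_C = (8 + 4·11 + 14)/6 = 66/6 = 11
te_D = (3 + 4·5 + 13)/6 = 36/6 = 6
te_E = (9 + 4·11 + 25)/6 = 78/6 = 13
te_F = (3 + 4·9 + 15)/6 = 54/6 = 9
te_G = (1 + 4·2 + 3)/6 = 12/6 = 2
te_H = (8 + 4·9 + 10)/6 = 54/6 = 9

Forward pass:
ES_A = 0; EF_A = 11
ES_B = 0; EF_B = 11
ES_C = 11; EF_C = 11+11 = 22
ES_D = 11; EF_D = 11+6 = 17
ES_E = 22; EF_E = 22+13 = 35
ES_F = 11; EF_F = 11+9 = 20
ES_G = 11; EF_G = 11+2 = 13
ES_H = max(EF_D=17, EF_E=35, EF_F=20, EF_G=13) = 35; EF_H = 35+9 = 44
Expected project duration μ = 44 days. Critical path: B → C → E → H.

44 days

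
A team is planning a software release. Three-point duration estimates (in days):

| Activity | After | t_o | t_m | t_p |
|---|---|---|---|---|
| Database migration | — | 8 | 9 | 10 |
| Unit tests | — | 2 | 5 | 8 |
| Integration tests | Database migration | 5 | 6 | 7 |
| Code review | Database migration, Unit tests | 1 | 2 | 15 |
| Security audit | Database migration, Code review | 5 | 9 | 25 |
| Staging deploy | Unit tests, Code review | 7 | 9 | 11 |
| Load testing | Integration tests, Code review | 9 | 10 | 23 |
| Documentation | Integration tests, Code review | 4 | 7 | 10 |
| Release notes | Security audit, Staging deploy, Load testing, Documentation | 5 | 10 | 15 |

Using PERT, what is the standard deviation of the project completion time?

te_Database migration = (8 + 4·9 + 10)/6 = 54/6 = 9; σ²_Database migration = ((10−8)/6)² = 0.111
te_Unit tests = (2 + 4·5 + 8)/6 = 30/6 = 5; σ²_Unit tests = ((8−2)/6)² = 1.000
te_Integration tests = (5 + 4·6 + 7)/6 = 36/6 = 6; σ²_Integration tests = ((7−5)/6)² = 0.111
te_Code review = (1 + 4·2 + 15)/6 = 24/6 = 4; σ²_Code review = ((15−1)/6)² = 5.444
te_Security audit = (5 + 4·9 + 25)/6 = 66/6 = 11; σ²_Security audit = ((25−5)/6)² = 11.111
te_Staging deploy = (7 + 4·9 + 11)/6 = 54/6 = 9; σ²_Staging deploy = ((11−7)/6)² = 0.444
te_Load testing = (9 + 4·10 + 23)/6 = 72/6 = 12; σ²_Load testing = ((23−9)/6)² = 5.444
te_Documentation = (4 + 4·7 + 10)/6 = 42/6 = 7; σ²_Documentation = ((10−4)/6)² = 1.000
te_Release notes = (5 + 4·10 + 15)/6 = 60/6 = 10; σ²_Release notes = ((15−5)/6)² = 2.778

Forward pass:
ES_Database migration = 0; EF_Database migration = 9
ES_Unit tests = 0; EF_Unit tests = 5
ES_Integration tests = 9; EF_Integration tests = 9+6 = 15
ES_Code review = max(EF_Database migration=9, EF_Unit tests=5) = 9; EF_Code review = 9+4 = 13
ES_Security audit = max(EF_Database migration=9, EF_Code review=13) = 13; EF_Security audit = 13+11 = 24
ES_Staging deploy = max(EF_Unit tests=5, EF_Code review=13) = 13; EF_Staging deploy = 13+9 = 22
ES_Load testing = max(EF_Integration tests=15, EF_Code review=13) = 15; EF_Load testing = 15+12 = 27
ES_Documentation = max(EF_Integration tests=15, EF_Code review=13) = 15; EF_Documentation = 15+7 = 22
ES_Release notes = max(EF_Security audit=24, EF_Staging deploy=22, EF_Load testing=27, EF_Documentation=22) = 27; EF_Release notes = 27+10 = 37
Expected project duration μ = 37 days. Critical path: Database migration → Integration tests → Load testing → Release notes.

Variance along critical path = 0.111 + 0.111 + 5.444 + 2.778 = 8.444
σ = √8.444 = 2.906 days

2.91 days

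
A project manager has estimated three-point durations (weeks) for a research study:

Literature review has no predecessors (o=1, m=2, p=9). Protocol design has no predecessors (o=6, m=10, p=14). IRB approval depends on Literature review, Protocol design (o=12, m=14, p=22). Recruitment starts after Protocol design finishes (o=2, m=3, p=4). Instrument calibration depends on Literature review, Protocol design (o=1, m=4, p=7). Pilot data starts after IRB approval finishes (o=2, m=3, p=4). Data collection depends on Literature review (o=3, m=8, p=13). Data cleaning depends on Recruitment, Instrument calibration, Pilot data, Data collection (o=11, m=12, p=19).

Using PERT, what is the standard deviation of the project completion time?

te_Literature review = (1 + 4·2 + 9)/6 = 18/6 = 3; σ²_Literature review = ((9−1)/6)² = 1.778
te_Protocol design = (6 + 4·10 + 14)/6 = 60/6 = 10; σ²_Protocol design = ((14−6)/6)² = 1.778
te_IRB approval = (12 + 4·14 + 22)/6 = 90/6 = 15; σ²_IRB approval = ((22−12)/6)² = 2.778
te_Recruitment = (2 + 4·3 + 4)/6 = 18/6 = 3; σ²_Recruitment = ((4−2)/6)² = 0.111
te_Instrument calibration = (1 + 4·4 + 7)/6 = 24/6 = 4; σ²_Instrument calibration = ((7−1)/6)² = 1.000
te_Pilot data = (2 + 4·3 + 4)/6 = 18/6 = 3; σ²_Pilot data = ((4−2)/6)² = 0.111
te_Data collection = (3 + 4·8 + 13)/6 = 48/6 = 8; σ²_Data collection = ((13−3)/6)² = 2.778
te_Data cleaning = (11 + 4·12 + 19)/6 = 78/6 = 13; σ²_Data cleaning = ((19−11)/6)² = 1.778

Forward pass:
ES_Literature review = 0; EF_Literature review = 3
ES_Protocol design = 0; EF_Protocol design = 10
ES_IRB approval = max(EF_Literature review=3, EF_Protocol design=10) = 10; EF_IRB approval = 10+15 = 25
ES_Recruitment = 10; EF_Recruitment = 10+3 = 13
ES_Instrument calibration = max(EF_Literature review=3, EF_Protocol design=10) = 10; EF_Instrument calibration = 10+4 = 14
ES_Pilot data = 25; EF_Pilot data = 25+3 = 28
ES_Data collection = 3; EF_Data collection = 3+8 = 11
ES_Data cleaning = max(EF_Recruitment=13, EF_Instrument calibration=14, EF_Pilot data=28, EF_Data collection=11) = 28; EF_Data cleaning = 28+13 = 41
Expected project duration μ = 41 weeks. Critical path: Protocol design → IRB approval → Pilot data → Data cleaning.

Variance along critical path = 1.778 + 2.778 + 0.111 + 1.778 = 6.444
σ = √6.444 = 2.539 weeks

2.54 weeks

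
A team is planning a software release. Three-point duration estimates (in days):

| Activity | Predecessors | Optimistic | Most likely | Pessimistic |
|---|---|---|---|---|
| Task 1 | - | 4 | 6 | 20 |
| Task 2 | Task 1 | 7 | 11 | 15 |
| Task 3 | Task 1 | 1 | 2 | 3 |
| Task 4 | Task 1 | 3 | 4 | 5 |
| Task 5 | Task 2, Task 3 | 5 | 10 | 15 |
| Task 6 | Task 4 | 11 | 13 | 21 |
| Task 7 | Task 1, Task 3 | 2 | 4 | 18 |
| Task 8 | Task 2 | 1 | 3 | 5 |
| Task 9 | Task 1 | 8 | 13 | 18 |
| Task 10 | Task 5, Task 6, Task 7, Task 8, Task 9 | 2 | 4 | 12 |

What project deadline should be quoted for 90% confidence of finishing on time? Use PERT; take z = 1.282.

38.9 days

te_Task 1 = (4 + 4·6 + 20)/6 = 48/6 = 8; σ²_Task 1 = ((20−4)/6)² = 7.111
te_Task 2 = (7 + 4·11 + 15)/6 = 66/6 = 11; σ²_Task 2 = ((15−7)/6)² = 1.778
te_Task 3 = (1 + 4·2 + 3)/6 = 12/6 = 2; σ²_Task 3 = ((3−1)/6)² = 0.111
te_Task 4 = (3 + 4·4 + 5)/6 = 24/6 = 4; σ²_Task 4 = ((5−3)/6)² = 0.111
te_Task 5 = (5 + 4·10 + 15)/6 = 60/6 = 10; σ²_Task 5 = ((15−5)/6)² = 2.778
te_Task 6 = (11 + 4·13 + 21)/6 = 84/6 = 14; σ²_Task 6 = ((21−11)/6)² = 2.778
te_Task 7 = (2 + 4·4 + 18)/6 = 36/6 = 6; σ²_Task 7 = ((18−2)/6)² = 7.111
te_Task 8 = (1 + 4·3 + 5)/6 = 18/6 = 3; σ²_Task 8 = ((5−1)/6)² = 0.444
te_Task 9 = (8 + 4·13 + 18)/6 = 78/6 = 13; σ²_Task 9 = ((18−8)/6)² = 2.778
te_Task 10 = (2 + 4·4 + 12)/6 = 30/6 = 5; σ²_Task 10 = ((12−2)/6)² = 2.778

Forward pass:
ES_Task 1 = 0; EF_Task 1 = 8
ES_Task 2 = 8; EF_Task 2 = 8+11 = 19
ES_Task 3 = 8; EF_Task 3 = 8+2 = 10
ES_Task 4 = 8; EF_Task 4 = 8+4 = 12
ES_Task 5 = max(EF_Task 2=19, EF_Task 3=10) = 19; EF_Task 5 = 19+10 = 29
ES_Task 6 = 12; EF_Task 6 = 12+14 = 26
ES_Task 7 = max(EF_Task 1=8, EF_Task 3=10) = 10; EF_Task 7 = 10+6 = 16
ES_Task 8 = 19; EF_Task 8 = 19+3 = 22
ES_Task 9 = 8; EF_Task 9 = 8+13 = 21
ES_Task 10 = max(EF_Task 5=29, EF_Task 6=26, EF_Task 7=16, EF_Task 8=22, EF_Task 9=21) = 29; EF_Task 10 = 29+5 = 34
Expected project duration μ = 34 days. Critical path: Task 1 → Task 2 → Task 5 → Task 10.

Variance along critical path = 7.111 + 1.778 + 2.778 + 2.778 = 14.444; σ = 3.801 days.
D = μ + z·σ = 34 + 1.282·3.801 = 38.9 days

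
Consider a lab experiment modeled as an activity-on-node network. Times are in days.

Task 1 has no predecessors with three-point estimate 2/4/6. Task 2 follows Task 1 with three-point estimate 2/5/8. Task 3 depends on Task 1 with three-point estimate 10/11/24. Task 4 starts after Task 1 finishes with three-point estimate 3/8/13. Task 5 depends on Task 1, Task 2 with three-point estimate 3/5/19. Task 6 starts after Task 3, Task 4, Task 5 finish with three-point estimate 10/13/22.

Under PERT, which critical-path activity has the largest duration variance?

Task 3

te_Task 1 = (2 + 4·4 + 6)/6 = 24/6 = 4; σ²_Task 1 = ((6−2)/6)² = 0.444
te_Task 2 = (2 + 4·5 + 8)/6 = 30/6 = 5; σ²_Task 2 = ((8−2)/6)² = 1.000
te_Task 3 = (10 + 4·11 + 24)/6 = 78/6 = 13; σ²_Task 3 = ((24−10)/6)² = 5.444
te_Task 4 = (3 + 4·8 + 13)/6 = 48/6 = 8; σ²_Task 4 = ((13−3)/6)² = 2.778
te_Task 5 = (3 + 4·5 + 19)/6 = 42/6 = 7; σ²_Task 5 = ((19−3)/6)² = 7.111
te_Task 6 = (10 + 4·13 + 22)/6 = 84/6 = 14; σ²_Task 6 = ((22−10)/6)² = 4.000

Forward pass:
ES_Task 1 = 0; EF_Task 1 = 4
ES_Task 2 = 4; EF_Task 2 = 4+5 = 9
ES_Task 3 = 4; EF_Task 3 = 4+13 = 17
ES_Task 4 = 4; EF_Task 4 = 4+8 = 12
ES_Task 5 = max(EF_Task 1=4, EF_Task 2=9) = 9; EF_Task 5 = 9+7 = 16
ES_Task 6 = max(EF_Task 3=17, EF_Task 4=12, EF_Task 5=16) = 17; EF_Task 6 = 17+14 = 31
Expected project duration μ = 31 days. Critical path: Task 1 → Task 3 → Task 6.

Variances on critical path: σ²_Task 1=0.444, σ²_Task 3=5.444, σ²_Task 6=4.000.
Largest is σ²_Task 3 = 5.444.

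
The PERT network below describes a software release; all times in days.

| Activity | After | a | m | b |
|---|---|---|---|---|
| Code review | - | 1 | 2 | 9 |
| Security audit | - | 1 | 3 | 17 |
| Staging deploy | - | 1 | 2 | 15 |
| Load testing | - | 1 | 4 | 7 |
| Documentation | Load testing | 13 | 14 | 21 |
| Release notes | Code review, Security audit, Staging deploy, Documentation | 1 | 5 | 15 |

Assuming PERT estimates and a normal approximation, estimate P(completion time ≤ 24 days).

te_Code review = (1 + 4·2 + 9)/6 = 18/6 = 3; σ²_Code review = ((9−1)/6)² = 1.778
te_Security audit = (1 + 4·3 + 17)/6 = 30/6 = 5; σ²_Security audit = ((17−1)/6)² = 7.111
te_Staging deploy = (1 + 4·2 + 15)/6 = 24/6 = 4; σ²_Staging deploy = ((15−1)/6)² = 5.444
te_Load testing = (1 + 4·4 + 7)/6 = 24/6 = 4; σ²_Load testing = ((7−1)/6)² = 1.000
te_Documentation = (13 + 4·14 + 21)/6 = 90/6 = 15; σ²_Documentation = ((21−13)/6)² = 1.778
te_Release notes = (1 + 4·5 + 15)/6 = 36/6 = 6; σ²_Release notes = ((15−1)/6)² = 5.444

Forward pass:
ES_Code review = 0; EF_Code review = 3
ES_Security audit = 0; EF_Security audit = 5
ES_Staging deploy = 0; EF_Staging deploy = 4
ES_Load testing = 0; EF_Load testing = 4
ES_Documentation = 4; EF_Documentation = 4+15 = 19
ES_Release notes = max(EF_Code review=3, EF_Security audit=5, EF_Staging deploy=4, EF_Documentation=19) = 19; EF_Release notes = 19+6 = 25
Expected project duration μ = 25 days. Critical path: Load testing → Documentation → Release notes.

Variance along critical path = 1.000 + 1.778 + 5.444 = 8.222; σ = √8.222 = 2.867 days.
Z = (24 − 25) / 2.867 = -0.349
P(T ≤ 24) = Φ(-0.349) ≈ 0.364

0.364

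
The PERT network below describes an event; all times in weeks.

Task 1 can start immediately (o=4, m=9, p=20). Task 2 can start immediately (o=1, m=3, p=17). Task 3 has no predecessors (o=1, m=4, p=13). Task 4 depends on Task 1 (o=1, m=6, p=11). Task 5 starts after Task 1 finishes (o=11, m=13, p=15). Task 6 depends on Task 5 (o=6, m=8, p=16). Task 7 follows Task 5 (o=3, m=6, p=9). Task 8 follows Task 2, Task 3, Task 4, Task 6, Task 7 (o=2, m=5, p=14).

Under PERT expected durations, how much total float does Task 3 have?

27 weeks

te_Task 1 = (4 + 4·9 + 20)/6 = 60/6 = 10
te_Task 2 = (1 + 4·3 + 17)/6 = 30/6 = 5
te_Task 3 = (1 + 4·4 + 13)/6 = 30/6 = 5
te_Task 4 = (1 + 4·6 + 11)/6 = 36/6 = 6
te_Task 5 = (11 + 4·13 + 15)/6 = 78/6 = 13
te_Task 6 = (6 + 4·8 + 16)/6 = 54/6 = 9
te_Task 7 = (3 + 4·6 + 9)/6 = 36/6 = 6
te_Task 8 = (2 + 4·5 + 14)/6 = 36/6 = 6

Forward pass:
ES_Task 1 = 0; EF_Task 1 = 10
ES_Task 2 = 0; EF_Task 2 = 5
ES_Task 3 = 0; EF_Task 3 = 5
ES_Task 4 = 10; EF_Task 4 = 10+6 = 16
ES_Task 5 = 10; EF_Task 5 = 10+13 = 23
ES_Task 6 = 23; EF_Task 6 = 23+9 = 32
ES_Task 7 = 23; EF_Task 7 = 23+6 = 29
ES_Task 8 = max(EF_Task 2=5, EF_Task 3=5, EF_Task 4=16, EF_Task 6=32, EF_Task 7=29) = 32; EF_Task 8 = 32+6 = 38
Expected project duration μ = 38 weeks. Critical path: Task 1 → Task 5 → Task 6 → Task 8.

Backward pass:
LF_Task 8 = 38; LS_Task 8 = 38−6 = 32
LF_Task 7 = LS_Task 8 = 32; LS_Task 7 = 32−6 = 26
LF_Task 6 = LS_Task 8 = 32; LS_Task 6 = 32−9 = 23
LF_Task 5 = min(LS_Task 6=23, LS_Task 7=26) = 23; LS_Task 5 = 23−13 = 10
LF_Task 4 = LS_Task 8 = 32; LS_Task 4 = 32−6 = 26
LF_Task 3 = LS_Task 8 = 32; LS_Task 3 = 32−5 = 27
LF_Task 2 = LS_Task 8 = 32; LS_Task 2 = 32−5 = 27
LF_Task 1 = min(LS_Task 4=26, LS_Task 5=10) = 10; LS_Task 1 = 10−10 = 0
Slack_Task 3 = LS_Task 3 − ES_Task 3 = 27 − 0 = 27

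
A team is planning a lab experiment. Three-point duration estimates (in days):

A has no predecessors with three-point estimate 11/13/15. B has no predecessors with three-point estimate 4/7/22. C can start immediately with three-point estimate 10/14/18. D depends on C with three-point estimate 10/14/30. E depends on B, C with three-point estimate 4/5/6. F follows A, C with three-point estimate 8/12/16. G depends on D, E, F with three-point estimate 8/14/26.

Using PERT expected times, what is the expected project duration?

te_A = (11 + 4·13 + 15)/6 = 78/6 = 13
te_B = (4 + 4·7 + 22)/6 = 54/6 = 9
te_C = (10 + 4·14 + 18)/6 = 84/6 = 14
te_D = (10 + 4·14 + 30)/6 = 96/6 = 16
te_E = (4 + 4·5 + 6)/6 = 30/6 = 5
te_F = (8 + 4·12 + 16)/6 = 72/6 = 12
te_G = (8 + 4·14 + 26)/6 = 90/6 = 15

Forward pass:
ES_A = 0; EF_A = 13
ES_B = 0; EF_B = 9
ES_C = 0; EF_C = 14
ES_D = 14; EF_D = 14+16 = 30
ES_E = max(EF_B=9, EF_C=14) = 14; EF_E = 14+5 = 19
ES_F = max(EF_A=13, EF_C=14) = 14; EF_F = 14+12 = 26
ES_G = max(EF_D=30, EF_E=19, EF_F=26) = 30; EF_G = 30+15 = 45
Expected project duration μ = 45 days. Critical path: C → D → G.

45 days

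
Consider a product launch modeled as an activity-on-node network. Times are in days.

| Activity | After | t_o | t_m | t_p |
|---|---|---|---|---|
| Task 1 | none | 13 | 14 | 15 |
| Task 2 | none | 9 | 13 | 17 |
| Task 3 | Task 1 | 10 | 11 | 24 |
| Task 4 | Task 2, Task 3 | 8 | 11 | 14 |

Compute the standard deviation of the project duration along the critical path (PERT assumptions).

te_Task 1 = (13 + 4·14 + 15)/6 = 84/6 = 14; σ²_Task 1 = ((15−13)/6)² = 0.111
te_Task 2 = (9 + 4·13 + 17)/6 = 78/6 = 13; σ²_Task 2 = ((17−9)/6)² = 1.778
te_Task 3 = (10 + 4·11 + 24)/6 = 78/6 = 13; σ²_Task 3 = ((24−10)/6)² = 5.444
te_Task 4 = (8 + 4·11 + 14)/6 = 66/6 = 11; σ²_Task 4 = ((14−8)/6)² = 1.000

Forward pass:
ES_Task 1 = 0; EF_Task 1 = 14
ES_Task 2 = 0; EF_Task 2 = 13
ES_Task 3 = 14; EF_Task 3 = 14+13 = 27
ES_Task 4 = max(EF_Task 2=13, EF_Task 3=27) = 27; EF_Task 4 = 27+11 = 38
Expected project duration μ = 38 days. Critical path: Task 1 → Task 3 → Task 4.

Variance along critical path = 0.111 + 5.444 + 1.000 = 6.556
σ = √6.556 = 2.560 days

2.56 days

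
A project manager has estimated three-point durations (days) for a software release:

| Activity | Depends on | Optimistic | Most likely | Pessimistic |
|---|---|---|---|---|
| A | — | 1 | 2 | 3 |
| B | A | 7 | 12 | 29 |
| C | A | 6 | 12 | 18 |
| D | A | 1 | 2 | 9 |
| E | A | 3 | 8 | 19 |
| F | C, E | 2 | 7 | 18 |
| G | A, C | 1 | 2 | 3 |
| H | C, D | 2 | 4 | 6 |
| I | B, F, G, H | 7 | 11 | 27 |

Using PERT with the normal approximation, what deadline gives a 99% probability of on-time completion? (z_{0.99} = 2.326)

te_A = (1 + 4·2 + 3)/6 = 12/6 = 2; σ²_A = ((3−1)/6)² = 0.111
te_B = (7 + 4·12 + 29)/6 = 84/6 = 14; σ²_B = ((29−7)/6)² = 13.444
te_C = (6 + 4·12 + 18)/6 = 72/6 = 12; σ²_C = ((18−6)/6)² = 4.000
te_D = (1 + 4·2 + 9)/6 = 18/6 = 3; σ²_D = ((9−1)/6)² = 1.778
te_E = (3 + 4·8 + 19)/6 = 54/6 = 9; σ²_E = ((19−3)/6)² = 7.111
te_F = (2 + 4·7 + 18)/6 = 48/6 = 8; σ²_F = ((18−2)/6)² = 7.111
te_G = (1 + 4·2 + 3)/6 = 12/6 = 2; σ²_G = ((3−1)/6)² = 0.111
te_H = (2 + 4·4 + 6)/6 = 24/6 = 4; σ²_H = ((6−2)/6)² = 0.444
te_I = (7 + 4·11 + 27)/6 = 78/6 = 13; σ²_I = ((27−7)/6)² = 11.111

Forward pass:
ES_A = 0; EF_A = 2
ES_B = 2; EF_B = 2+14 = 16
ES_C = 2; EF_C = 2+12 = 14
ES_D = 2; EF_D = 2+3 = 5
ES_E = 2; EF_E = 2+9 = 11
ES_F = max(EF_C=14, EF_E=11) = 14; EF_F = 14+8 = 22
ES_G = max(EF_A=2, EF_C=14) = 14; EF_G = 14+2 = 16
ES_H = max(EF_C=14, EF_D=5) = 14; EF_H = 14+4 = 18
ES_I = max(EF_B=16, EF_F=22, EF_G=16, EF_H=18) = 22; EF_I = 22+13 = 35
Expected project duration μ = 35 days. Critical path: A → C → F → I.

Variance along critical path = 0.111 + 4.000 + 7.111 + 11.111 = 22.333; σ = 4.726 days.
D = μ + z·σ = 35 + 2.326·4.726 = 46.0 days

46.0 days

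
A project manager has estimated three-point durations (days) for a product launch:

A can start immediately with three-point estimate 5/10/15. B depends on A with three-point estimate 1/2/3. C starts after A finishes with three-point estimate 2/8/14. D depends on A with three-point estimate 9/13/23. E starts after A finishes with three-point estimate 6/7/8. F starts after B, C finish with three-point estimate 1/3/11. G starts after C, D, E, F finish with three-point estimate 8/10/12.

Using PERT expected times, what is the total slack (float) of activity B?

8 days

te_A = (5 + 4·10 + 15)/6 = 60/6 = 10
te_B = (1 + 4·2 + 3)/6 = 12/6 = 2
te_C = (2 + 4·8 + 14)/6 = 48/6 = 8
te_D = (9 + 4·13 + 23)/6 = 84/6 = 14
te_E = (6 + 4·7 + 8)/6 = 42/6 = 7
te_F = (1 + 4·3 + 11)/6 = 24/6 = 4
te_G = (8 + 4·10 + 12)/6 = 60/6 = 10

Forward pass:
ES_A = 0; EF_A = 10
ES_B = 10; EF_B = 10+2 = 12
ES_C = 10; EF_C = 10+8 = 18
ES_D = 10; EF_D = 10+14 = 24
ES_E = 10; EF_E = 10+7 = 17
ES_F = max(EF_B=12, EF_C=18) = 18; EF_F = 18+4 = 22
ES_G = max(EF_C=18, EF_D=24, EF_E=17, EF_F=22) = 24; EF_G = 24+10 = 34
Expected project duration μ = 34 days. Critical path: A → D → G.

Backward pass:
LF_G = 34; LS_G = 34−10 = 24
LF_F = LS_G = 24; LS_F = 24−4 = 20
LF_E = LS_G = 24; LS_E = 24−7 = 17
LF_D = LS_G = 24; LS_D = 24−14 = 10
LF_C = min(LS_F=20, LS_G=24) = 20; LS_C = 20−8 = 12
LF_B = LS_F = 20; LS_B = 20−2 = 18
LF_A = min(LS_B=18, LS_C=12, LS_D=10, LS_E=17) = 10; LS_A = 10−10 = 0
Slack_B = LS_B − ES_B = 18 − 10 = 8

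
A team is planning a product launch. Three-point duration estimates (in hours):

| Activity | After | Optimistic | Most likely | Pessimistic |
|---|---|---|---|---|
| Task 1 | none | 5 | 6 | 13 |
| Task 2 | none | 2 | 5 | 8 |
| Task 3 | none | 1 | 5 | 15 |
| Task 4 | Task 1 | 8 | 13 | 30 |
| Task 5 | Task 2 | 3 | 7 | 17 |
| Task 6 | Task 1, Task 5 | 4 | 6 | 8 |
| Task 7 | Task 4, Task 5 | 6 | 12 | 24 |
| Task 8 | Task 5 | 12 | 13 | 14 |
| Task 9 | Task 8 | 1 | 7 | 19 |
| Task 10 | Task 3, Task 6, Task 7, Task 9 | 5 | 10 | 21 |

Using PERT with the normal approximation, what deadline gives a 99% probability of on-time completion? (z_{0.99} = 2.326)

te_Task 1 = (5 + 4·6 + 13)/6 = 42/6 = 7; σ²_Task 1 = ((13−5)/6)² = 1.778
te_Task 2 = (2 + 4·5 + 8)/6 = 30/6 = 5; σ²_Task 2 = ((8−2)/6)² = 1.000
te_Task 3 = (1 + 4·5 + 15)/6 = 36/6 = 6; σ²_Task 3 = ((15−1)/6)² = 5.444
te_Task 4 = (8 + 4·13 + 30)/6 = 90/6 = 15; σ²_Task 4 = ((30−8)/6)² = 13.444
te_Task 5 = (3 + 4·7 + 17)/6 = 48/6 = 8; σ²_Task 5 = ((17−3)/6)² = 5.444
te_Task 6 = (4 + 4·6 + 8)/6 = 36/6 = 6; σ²_Task 6 = ((8−4)/6)² = 0.444
te_Task 7 = (6 + 4·12 + 24)/6 = 78/6 = 13; σ²_Task 7 = ((24−6)/6)² = 9.000
te_Task 8 = (12 + 4·13 + 14)/6 = 78/6 = 13; σ²_Task 8 = ((14−12)/6)² = 0.111
te_Task 9 = (1 + 4·7 + 19)/6 = 48/6 = 8; σ²_Task 9 = ((19−1)/6)² = 9.000
te_Task 10 = (5 + 4·10 + 21)/6 = 66/6 = 11; σ²_Task 10 = ((21−5)/6)² = 7.111

Forward pass:
ES_Task 1 = 0; EF_Task 1 = 7
ES_Task 2 = 0; EF_Task 2 = 5
ES_Task 3 = 0; EF_Task 3 = 6
ES_Task 4 = 7; EF_Task 4 = 7+15 = 22
ES_Task 5 = 5; EF_Task 5 = 5+8 = 13
ES_Task 6 = max(EF_Task 1=7, EF_Task 5=13) = 13; EF_Task 6 = 13+6 = 19
ES_Task 7 = max(EF_Task 4=22, EF_Task 5=13) = 22; EF_Task 7 = 22+13 = 35
ES_Task 8 = 13; EF_Task 8 = 13+13 = 26
ES_Task 9 = 26; EF_Task 9 = 26+8 = 34
ES_Task 10 = max(EF_Task 3=6, EF_Task 6=19, EF_Task 7=35, EF_Task 9=34) = 35; EF_Task 10 = 35+11 = 46
Expected project duration μ = 46 hours. Critical path: Task 1 → Task 4 → Task 7 → Task 10.

Variance along critical path = 1.778 + 13.444 + 9.000 + 7.111 = 31.333; σ = 5.598 hours.
D = μ + z·σ = 46 + 2.326·5.598 = 59.0 hours

59.0 hours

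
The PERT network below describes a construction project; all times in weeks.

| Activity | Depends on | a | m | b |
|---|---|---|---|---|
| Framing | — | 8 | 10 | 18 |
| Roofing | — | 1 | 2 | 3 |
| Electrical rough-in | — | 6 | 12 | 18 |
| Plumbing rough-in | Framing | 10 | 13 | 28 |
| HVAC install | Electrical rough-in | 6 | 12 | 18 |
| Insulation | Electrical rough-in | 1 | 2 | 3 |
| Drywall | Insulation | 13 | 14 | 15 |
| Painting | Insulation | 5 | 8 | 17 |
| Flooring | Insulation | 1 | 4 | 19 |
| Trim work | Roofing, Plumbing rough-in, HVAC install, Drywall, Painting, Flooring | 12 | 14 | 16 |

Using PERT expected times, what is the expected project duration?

te_Framing = (8 + 4·10 + 18)/6 = 66/6 = 11
te_Roofing = (1 + 4·2 + 3)/6 = 12/6 = 2
te_Electrical rough-in = (6 + 4·12 + 18)/6 = 72/6 = 12
te_Plumbing rough-in = (10 + 4·13 + 28)/6 = 90/6 = 15
te_HVAC install = (6 + 4·12 + 18)/6 = 72/6 = 12
te_Insulation = (1 + 4·2 + 3)/6 = 12/6 = 2
te_Drywall = (13 + 4·14 + 15)/6 = 84/6 = 14
te_Painting = (5 + 4·8 + 17)/6 = 54/6 = 9
te_Flooring = (1 + 4·4 + 19)/6 = 36/6 = 6
te_Trim work = (12 + 4·14 + 16)/6 = 84/6 = 14

Forward pass:
ES_Framing = 0; EF_Framing = 11
ES_Roofing = 0; EF_Roofing = 2
ES_Electrical rough-in = 0; EF_Electrical rough-in = 12
ES_Plumbing rough-in = 11; EF_Plumbing rough-in = 11+15 = 26
ES_HVAC install = 12; EF_HVAC install = 12+12 = 24
ES_Insulation = 12; EF_Insulation = 12+2 = 14
ES_Drywall = 14; EF_Drywall = 14+14 = 28
ES_Painting = 14; EF_Painting = 14+9 = 23
ES_Flooring = 14; EF_Flooring = 14+6 = 20
ES_Trim work = max(EF_Roofing=2, EF_Plumbing rough-in=26, EF_HVAC install=24, EF_Drywall=28, EF_Painting=23, EF_Flooring=20) = 28; EF_Trim work = 28+14 = 42
Expected project duration μ = 42 weeks. Critical path: Electrical rough-in → Insulation → Drywall → Trim work.

42 weeks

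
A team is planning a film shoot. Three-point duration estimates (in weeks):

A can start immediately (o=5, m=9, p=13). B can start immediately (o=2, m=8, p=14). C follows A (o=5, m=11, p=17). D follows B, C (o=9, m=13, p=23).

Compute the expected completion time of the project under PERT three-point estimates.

te_A = (5 + 4·9 + 13)/6 = 54/6 = 9
te_B = (2 + 4·8 + 14)/6 = 48/6 = 8
te_C = (5 + 4·11 + 17)/6 = 66/6 = 11
te_D = (9 + 4·13 + 23)/6 = 84/6 = 14

Forward pass:
ES_A = 0; EF_A = 9
ES_B = 0; EF_B = 8
ES_C = 9; EF_C = 9+11 = 20
ES_D = max(EF_B=8, EF_C=20) = 20; EF_D = 20+14 = 34
Expected project duration μ = 34 weeks. Critical path: A → C → D.

34 weeks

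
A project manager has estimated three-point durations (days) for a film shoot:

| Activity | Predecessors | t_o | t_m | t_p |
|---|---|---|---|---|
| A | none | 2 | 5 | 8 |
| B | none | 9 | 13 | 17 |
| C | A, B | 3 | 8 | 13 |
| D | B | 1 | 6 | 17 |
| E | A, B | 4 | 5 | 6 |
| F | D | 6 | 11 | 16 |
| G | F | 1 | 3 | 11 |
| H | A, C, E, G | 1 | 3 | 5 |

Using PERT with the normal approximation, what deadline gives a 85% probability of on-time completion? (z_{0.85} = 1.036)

42.0 days

te_A = (2 + 4·5 + 8)/6 = 30/6 = 5; σ²_A = ((8−2)/6)² = 1.000
te_B = (9 + 4·13 + 17)/6 = 78/6 = 13; σ²_B = ((17−9)/6)² = 1.778
te_C = (3 + 4·8 + 13)/6 = 48/6 = 8; σ²_C = ((13−3)/6)² = 2.778
te_D = (1 + 4·6 + 17)/6 = 42/6 = 7; σ²_D = ((17−1)/6)² = 7.111
te_E = (4 + 4·5 + 6)/6 = 30/6 = 5; σ²_E = ((6−4)/6)² = 0.111
te_F = (6 + 4·11 + 16)/6 = 66/6 = 11; σ²_F = ((16−6)/6)² = 2.778
te_G = (1 + 4·3 + 11)/6 = 24/6 = 4; σ²_G = ((11−1)/6)² = 2.778
te_H = (1 + 4·3 + 5)/6 = 18/6 = 3; σ²_H = ((5−1)/6)² = 0.444

Forward pass:
ES_A = 0; EF_A = 5
ES_B = 0; EF_B = 13
ES_C = max(EF_A=5, EF_B=13) = 13; EF_C = 13+8 = 21
ES_D = 13; EF_D = 13+7 = 20
ES_E = max(EF_A=5, EF_B=13) = 13; EF_E = 13+5 = 18
ES_F = 20; EF_F = 20+11 = 31
ES_G = 31; EF_G = 31+4 = 35
ES_H = max(EF_A=5, EF_C=21, EF_E=18, EF_G=35) = 35; EF_H = 35+3 = 38
Expected project duration μ = 38 days. Critical path: B → D → F → G → H.

Variance along critical path = 1.778 + 7.111 + 2.778 + 2.778 + 0.444 = 14.889; σ = 3.859 days.
D = μ + z·σ = 38 + 1.036·3.859 = 42.0 days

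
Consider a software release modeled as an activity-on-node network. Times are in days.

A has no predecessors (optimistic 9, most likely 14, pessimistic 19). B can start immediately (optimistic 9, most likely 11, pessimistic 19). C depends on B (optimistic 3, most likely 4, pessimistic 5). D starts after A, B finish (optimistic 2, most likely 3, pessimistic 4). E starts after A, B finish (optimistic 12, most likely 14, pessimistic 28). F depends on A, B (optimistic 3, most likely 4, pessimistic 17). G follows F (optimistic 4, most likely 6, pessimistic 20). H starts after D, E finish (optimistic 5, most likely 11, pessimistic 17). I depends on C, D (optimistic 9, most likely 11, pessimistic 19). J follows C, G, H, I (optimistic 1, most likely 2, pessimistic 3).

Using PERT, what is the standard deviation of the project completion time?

3.74 days

te_A = (9 + 4·14 + 19)/6 = 84/6 = 14; σ²_A = ((19−9)/6)² = 2.778
te_B = (9 + 4·11 + 19)/6 = 72/6 = 12; σ²_B = ((19−9)/6)² = 2.778
te_C = (3 + 4·4 + 5)/6 = 24/6 = 4; σ²_C = ((5−3)/6)² = 0.111
te_D = (2 + 4·3 + 4)/6 = 18/6 = 3; σ²_D = ((4−2)/6)² = 0.111
te_E = (12 + 4·14 + 28)/6 = 96/6 = 16; σ²_E = ((28−12)/6)² = 7.111
te_F = (3 + 4·4 + 17)/6 = 36/6 = 6; σ²_F = ((17−3)/6)² = 5.444
te_G = (4 + 4·6 + 20)/6 = 48/6 = 8; σ²_G = ((20−4)/6)² = 7.111
te_H = (5 + 4·11 + 17)/6 = 66/6 = 11; σ²_H = ((17−5)/6)² = 4.000
te_I = (9 + 4·11 + 19)/6 = 72/6 = 12; σ²_I = ((19−9)/6)² = 2.778
te_J = (1 + 4·2 + 3)/6 = 12/6 = 2; σ²_J = ((3−1)/6)² = 0.111

Forward pass:
ES_A = 0; EF_A = 14
ES_B = 0; EF_B = 12
ES_C = 12; EF_C = 12+4 = 16
ES_D = max(EF_A=14, EF_B=12) = 14; EF_D = 14+3 = 17
ES_E = max(EF_A=14, EF_B=12) = 14; EF_E = 14+16 = 30
ES_F = max(EF_A=14, EF_B=12) = 14; EF_F = 14+6 = 20
ES_G = 20; EF_G = 20+8 = 28
ES_H = max(EF_D=17, EF_E=30) = 30; EF_H = 30+11 = 41
ES_I = max(EF_C=16, EF_D=17) = 17; EF_I = 17+12 = 29
ES_J = max(EF_C=16, EF_G=28, EF_H=41, EF_I=29) = 41; EF_J = 41+2 = 43
Expected project duration μ = 43 days. Critical path: A → E → H → J.

Variance along critical path = 2.778 + 7.111 + 4.000 + 0.111 = 14.000
σ = √14.000 = 3.742 days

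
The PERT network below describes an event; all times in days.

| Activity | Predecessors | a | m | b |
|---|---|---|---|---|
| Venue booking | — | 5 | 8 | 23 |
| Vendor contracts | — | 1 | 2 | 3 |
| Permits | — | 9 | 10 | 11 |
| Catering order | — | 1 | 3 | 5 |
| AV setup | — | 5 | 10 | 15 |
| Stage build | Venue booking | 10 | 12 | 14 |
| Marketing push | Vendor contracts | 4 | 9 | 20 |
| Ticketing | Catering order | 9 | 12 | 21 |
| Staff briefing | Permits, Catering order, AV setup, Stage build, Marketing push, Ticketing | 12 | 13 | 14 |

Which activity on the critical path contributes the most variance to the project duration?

te_Venue booking = (5 + 4·8 + 23)/6 = 60/6 = 10; σ²_Venue booking = ((23−5)/6)² = 9.000
te_Vendor contracts = (1 + 4·2 + 3)/6 = 12/6 = 2; σ²_Vendor contracts = ((3−1)/6)² = 0.111
te_Permits = (9 + 4·10 + 11)/6 = 60/6 = 10; σ²_Permits = ((11−9)/6)² = 0.111
te_Catering order = (1 + 4·3 + 5)/6 = 18/6 = 3; σ²_Catering order = ((5−1)/6)² = 0.444
te_AV setup = (5 + 4·10 + 15)/6 = 60/6 = 10; σ²_AV setup = ((15−5)/6)² = 2.778
te_Stage build = (10 + 4·12 + 14)/6 = 72/6 = 12; σ²_Stage build = ((14−10)/6)² = 0.444
te_Marketing push = (4 + 4·9 + 20)/6 = 60/6 = 10; σ²_Marketing push = ((20−4)/6)² = 7.111
te_Ticketing = (9 + 4·12 + 21)/6 = 78/6 = 13; σ²_Ticketing = ((21−9)/6)² = 4.000
te_Staff briefing = (12 + 4·13 + 14)/6 = 78/6 = 13; σ²_Staff briefing = ((14−12)/6)² = 0.111

Forward pass:
ES_Venue booking = 0; EF_Venue booking = 10
ES_Vendor contracts = 0; EF_Vendor contracts = 2
ES_Permits = 0; EF_Permits = 10
ES_Catering order = 0; EF_Catering order = 3
ES_AV setup = 0; EF_AV setup = 10
ES_Stage build = 10; EF_Stage build = 10+12 = 22
ES_Marketing push = 2; EF_Marketing push = 2+10 = 12
ES_Ticketing = 3; EF_Ticketing = 3+13 = 16
ES_Staff briefing = max(EF_Permits=10, EF_Catering order=3, EF_AV setup=10, EF_Stage build=22, EF_Marketing push=12, EF_Ticketing=16) = 22; EF_Staff briefing = 22+13 = 35
Expected project duration μ = 35 days. Critical path: Venue booking → Stage build → Staff briefing.

Variances on critical path: σ²_Venue booking=9.000, σ²_Stage build=0.444, σ²_Staff briefing=0.111.
Largest is σ²_Venue booking = 9.000.

Venue booking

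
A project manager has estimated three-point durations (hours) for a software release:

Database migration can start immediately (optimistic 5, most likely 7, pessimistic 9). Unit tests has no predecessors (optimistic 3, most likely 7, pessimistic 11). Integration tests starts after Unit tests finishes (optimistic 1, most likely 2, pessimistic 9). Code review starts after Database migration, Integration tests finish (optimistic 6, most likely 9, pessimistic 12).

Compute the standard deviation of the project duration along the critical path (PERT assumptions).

te_Database migration = (5 + 4·7 + 9)/6 = 42/6 = 7; σ²_Database migration = ((9−5)/6)² = 0.444
te_Unit tests = (3 + 4·7 + 11)/6 = 42/6 = 7; σ²_Unit tests = ((11−3)/6)² = 1.778
te_Integration tests = (1 + 4·2 + 9)/6 = 18/6 = 3; σ²_Integration tests = ((9−1)/6)² = 1.778
te_Code review = (6 + 4·9 + 12)/6 = 54/6 = 9; σ²_Code review = ((12−6)/6)² = 1.000

Forward pass:
ES_Database migration = 0; EF_Database migration = 7
ES_Unit tests = 0; EF_Unit tests = 7
ES_Integration tests = 7; EF_Integration tests = 7+3 = 10
ES_Code review = max(EF_Database migration=7, EF_Integration tests=10) = 10; EF_Code review = 10+9 = 19
Expected project duration μ = 19 hours. Critical path: Unit tests → Integration tests → Code review.

Variance along critical path = 1.778 + 1.778 + 1.000 = 4.556
σ = √4.556 = 2.134 hours

2.13 hours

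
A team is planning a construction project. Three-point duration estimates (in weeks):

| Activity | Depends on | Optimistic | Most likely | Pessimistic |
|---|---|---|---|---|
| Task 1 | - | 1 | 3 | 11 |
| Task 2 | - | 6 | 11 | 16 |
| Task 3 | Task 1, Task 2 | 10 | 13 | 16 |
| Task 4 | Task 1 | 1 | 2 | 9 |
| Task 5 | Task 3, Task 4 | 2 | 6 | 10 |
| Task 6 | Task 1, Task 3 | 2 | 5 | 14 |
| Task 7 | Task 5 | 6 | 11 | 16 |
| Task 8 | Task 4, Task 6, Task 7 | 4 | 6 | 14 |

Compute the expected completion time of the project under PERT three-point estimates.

te_Task 1 = (1 + 4·3 + 11)/6 = 24/6 = 4
te_Task 2 = (6 + 4·11 + 16)/6 = 66/6 = 11
te_Task 3 = (10 + 4·13 + 16)/6 = 78/6 = 13
te_Task 4 = (1 + 4·2 + 9)/6 = 18/6 = 3
te_Task 5 = (2 + 4·6 + 10)/6 = 36/6 = 6
te_Task 6 = (2 + 4·5 + 14)/6 = 36/6 = 6
te_Task 7 = (6 + 4·11 + 16)/6 = 66/6 = 11
te_Task 8 = (4 + 4·6 + 14)/6 = 42/6 = 7

Forward pass:
ES_Task 1 = 0; EF_Task 1 = 4
ES_Task 2 = 0; EF_Task 2 = 11
ES_Task 3 = max(EF_Task 1=4, EF_Task 2=11) = 11; EF_Task 3 = 11+13 = 24
ES_Task 4 = 4; EF_Task 4 = 4+3 = 7
ES_Task 5 = max(EF_Task 3=24, EF_Task 4=7) = 24; EF_Task 5 = 24+6 = 30
ES_Task 6 = max(EF_Task 1=4, EF_Task 3=24) = 24; EF_Task 6 = 24+6 = 30
ES_Task 7 = 30; EF_Task 7 = 30+11 = 41
ES_Task 8 = max(EF_Task 4=7, EF_Task 6=30, EF_Task 7=41) = 41; EF_Task 8 = 41+7 = 48
Expected project duration μ = 48 weeks. Critical path: Task 2 → Task 3 → Task 5 → Task 7 → Task 8.

48 weeks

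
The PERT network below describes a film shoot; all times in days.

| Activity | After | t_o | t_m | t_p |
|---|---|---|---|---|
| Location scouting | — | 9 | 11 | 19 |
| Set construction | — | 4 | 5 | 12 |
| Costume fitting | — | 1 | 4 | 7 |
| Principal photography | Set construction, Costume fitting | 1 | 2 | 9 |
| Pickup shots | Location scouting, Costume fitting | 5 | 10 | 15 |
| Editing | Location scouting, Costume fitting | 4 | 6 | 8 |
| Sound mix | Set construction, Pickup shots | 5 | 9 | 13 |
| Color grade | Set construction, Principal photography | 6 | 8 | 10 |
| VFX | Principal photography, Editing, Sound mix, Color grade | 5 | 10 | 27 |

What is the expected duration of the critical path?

43 days

te_Location scouting = (9 + 4·11 + 19)/6 = 72/6 = 12
te_Set construction = (4 + 4·5 + 12)/6 = 36/6 = 6
te_Costume fitting = (1 + 4·4 + 7)/6 = 24/6 = 4
te_Principal photography = (1 + 4·2 + 9)/6 = 18/6 = 3
te_Pickup shots = (5 + 4·10 + 15)/6 = 60/6 = 10
te_Editing = (4 + 4·6 + 8)/6 = 36/6 = 6
te_Sound mix = (5 + 4·9 + 13)/6 = 54/6 = 9
te_Color grade = (6 + 4·8 + 10)/6 = 48/6 = 8
te_VFX = (5 + 4·10 + 27)/6 = 72/6 = 12

Forward pass:
ES_Location scouting = 0; EF_Location scouting = 12
ES_Set construction = 0; EF_Set construction = 6
ES_Costume fitting = 0; EF_Costume fitting = 4
ES_Principal photography = max(EF_Set construction=6, EF_Costume fitting=4) = 6; EF_Principal photography = 6+3 = 9
ES_Pickup shots = max(EF_Location scouting=12, EF_Costume fitting=4) = 12; EF_Pickup shots = 12+10 = 22
ES_Editing = max(EF_Location scouting=12, EF_Costume fitting=4) = 12; EF_Editing = 12+6 = 18
ES_Sound mix = max(EF_Set construction=6, EF_Pickup shots=22) = 22; EF_Sound mix = 22+9 = 31
ES_Color grade = max(EF_Set construction=6, EF_Principal photography=9) = 9; EF_Color grade = 9+8 = 17
ES_VFX = max(EF_Principal photography=9, EF_Editing=18, EF_Sound mix=31, EF_Color grade=17) = 31; EF_VFX = 31+12 = 43
Expected project duration μ = 43 days. Critical path: Location scouting → Pickup shots → Sound mix → VFX.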